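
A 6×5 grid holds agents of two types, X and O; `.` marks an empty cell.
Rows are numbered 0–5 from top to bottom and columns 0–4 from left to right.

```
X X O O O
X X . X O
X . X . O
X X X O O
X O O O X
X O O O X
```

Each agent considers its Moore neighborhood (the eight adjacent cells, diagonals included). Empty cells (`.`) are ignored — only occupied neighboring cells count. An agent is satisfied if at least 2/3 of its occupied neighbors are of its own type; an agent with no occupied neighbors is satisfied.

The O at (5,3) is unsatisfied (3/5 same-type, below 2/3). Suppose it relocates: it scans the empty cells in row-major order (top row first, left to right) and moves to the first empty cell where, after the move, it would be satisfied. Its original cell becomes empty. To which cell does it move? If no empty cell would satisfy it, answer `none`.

none

Vacating (5,3). Empty cells in order:
  (1,2): 2/6 same-type → still unsatisfied.
  (2,1): 0/7 same-type → still unsatisfied.
  (2,3): 4/7 same-type → still unsatisfied.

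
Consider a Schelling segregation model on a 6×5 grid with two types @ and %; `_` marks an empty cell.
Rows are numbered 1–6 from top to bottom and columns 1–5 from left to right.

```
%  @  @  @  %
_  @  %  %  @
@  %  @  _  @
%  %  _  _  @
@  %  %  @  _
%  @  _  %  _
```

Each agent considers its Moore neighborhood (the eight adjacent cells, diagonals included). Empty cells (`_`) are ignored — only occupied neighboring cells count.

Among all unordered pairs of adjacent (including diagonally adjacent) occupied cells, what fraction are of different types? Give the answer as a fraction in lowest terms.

29/52

Scan each occupied cell's neighbors to the right and below (and the two forward diagonals) so each pair is counted once.
From row 1: 9 unlike of 15 pairs (running 9/15).
From row 2: 6 unlike of 11 pairs (running 15/26).
From row 3: 5 unlike of 8 pairs (running 20/34).
From row 4: 2 unlike of 7 pairs (running 22/41).
From row 5: 6 unlike of 10 pairs (running 28/51).
From row 6: 1 unlike of 1 pairs (running 29/52).
Total adjacent occupied pairs: 52; unlike-type pairs: 29.
29/52 is already in lowest terms.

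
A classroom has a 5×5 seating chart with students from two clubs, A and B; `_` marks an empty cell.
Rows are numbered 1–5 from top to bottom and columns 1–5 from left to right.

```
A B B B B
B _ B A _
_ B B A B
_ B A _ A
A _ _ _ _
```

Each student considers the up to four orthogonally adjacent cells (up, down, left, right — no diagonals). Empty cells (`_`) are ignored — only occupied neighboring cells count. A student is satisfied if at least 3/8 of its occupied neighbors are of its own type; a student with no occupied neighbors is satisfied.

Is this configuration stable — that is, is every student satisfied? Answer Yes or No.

No

(1,1)A 0/2 not
(1,2)B 1/2 satisfied
(1,3)B 3/3 satisfied
(1,4)B 2/3 satisfied
(1,5)B 1/1 satisfied
(2,1)B 0/1 not
(2,3)B 2/3 satisfied
(2,4)A 1/3 not
(3,2)B 2/2 satisfied
(3,3)B 2/4 satisfied
(3,4)A 1/3 not
(3,5)B 0/2 not
(4,2)B 1/2 satisfied
(4,3)A 0/2 not
(4,5)A 0/1 not
(5,1)A 0/0 satisfied
For instance (1,1) has only 0/2 same-type neighbors, below 3/8.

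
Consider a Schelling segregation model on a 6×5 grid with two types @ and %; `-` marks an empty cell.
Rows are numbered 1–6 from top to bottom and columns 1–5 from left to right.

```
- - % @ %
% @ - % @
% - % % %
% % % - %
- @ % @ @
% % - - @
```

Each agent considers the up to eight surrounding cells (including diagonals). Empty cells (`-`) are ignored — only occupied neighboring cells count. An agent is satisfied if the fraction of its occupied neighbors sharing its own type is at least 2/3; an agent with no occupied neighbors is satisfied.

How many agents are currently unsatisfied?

(1,3)% 1/3 unhappy
(1,4)@ 1/4 unhappy
(1,5)% 1/3 unhappy
(2,1)% 1/2 unhappy
(2,2)@ 0/4 unhappy
(2,4)% 5/7 ok
(2,5)@ 1/5 unhappy
(3,1)% 3/4 ok
(3,3)% 4/5 ok
(3,4)% 5/6 ok
(3,5)% 3/4 ok
(4,1)% 2/3 ok
(4,2)% 5/6 ok
(4,3)% 4/6 ok
(4,5)% 2/4 unhappy
(5,2)@ 0/6 unhappy
(5,3)% 3/5 unhappy
(5,4)@ 2/5 unhappy
(5,5)@ 2/3 ok
(6,1)% 1/2 unhappy
(6,2)% 2/3 ok
(6,5)@ 2/2 ok
Unsatisfied: (1,3), (1,4), (1,5), (2,1), (2,2), (2,5), (4,5), (5,2), (5,3), (5,4), (6,1) — 11 in total.

11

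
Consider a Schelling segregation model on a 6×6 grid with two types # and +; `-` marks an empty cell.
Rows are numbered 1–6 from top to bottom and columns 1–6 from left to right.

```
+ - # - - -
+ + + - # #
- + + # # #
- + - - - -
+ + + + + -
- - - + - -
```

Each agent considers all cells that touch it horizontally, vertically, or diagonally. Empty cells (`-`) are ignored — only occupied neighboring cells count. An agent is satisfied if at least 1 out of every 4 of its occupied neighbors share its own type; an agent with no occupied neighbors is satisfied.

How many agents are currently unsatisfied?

Row 1: (1,1)+ 2/2 satisfied · (1,3)# 0/2 not
Row 2: (2,1)+ 3/3 satisfied · (2,2)+ 5/6 satisfied · (2,3)+ 3/5 satisfied · (2,5)# 4/4 satisfied · (2,6)# 3/3 satisfied
Row 3: (3,2)+ 5/5 satisfied · (3,3)+ 4/5 satisfied · (3,4)# 2/4 satisfied · (3,5)# 4/4 satisfied · (3,6)# 3/3 satisfied
Row 4: (4,2)+ 5/5 satisfied
Row 5: (5,1)+ 2/2 satisfied · (5,2)+ 3/3 satisfied · (5,3)+ 4/4 satisfied · (5,4)+ 3/3 satisfied · (5,5)+ 2/2 satisfied
Row 6: (6,4)+ 3/3 satisfied
Unsatisfied: (1,3) — 1 in total.

1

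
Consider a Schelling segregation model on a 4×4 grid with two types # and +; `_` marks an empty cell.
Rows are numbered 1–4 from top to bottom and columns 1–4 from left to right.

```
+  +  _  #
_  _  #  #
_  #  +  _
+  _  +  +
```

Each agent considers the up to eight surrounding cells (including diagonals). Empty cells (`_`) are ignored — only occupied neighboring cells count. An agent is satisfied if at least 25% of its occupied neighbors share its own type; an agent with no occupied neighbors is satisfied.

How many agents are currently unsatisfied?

(1,1)+ 1/1 satisfied
(1,2)+ 1/2 satisfied
(1,4)# 2/2 satisfied
(2,3)# 3/5 satisfied
(2,4)# 2/3 satisfied
(3,2)# 1/4 satisfied
(3,3)+ 2/5 satisfied
(4,1)+ 0/1 not
(4,3)+ 2/3 satisfied
(4,4)+ 2/2 satisfied
Unsatisfied: (4,1) — 1 in total.

1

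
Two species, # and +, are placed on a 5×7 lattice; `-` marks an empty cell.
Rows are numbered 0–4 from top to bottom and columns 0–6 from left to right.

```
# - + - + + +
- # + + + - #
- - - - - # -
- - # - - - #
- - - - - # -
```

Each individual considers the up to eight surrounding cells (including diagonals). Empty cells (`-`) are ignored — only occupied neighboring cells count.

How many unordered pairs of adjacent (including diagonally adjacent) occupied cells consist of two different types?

Scan each occupied cell's neighbors to the right and below (and the two forward diagonals) so each pair is counted once.
Row 0: #(0,0)–#(1,1)= +(0,2)–+(1,2)= +(0,2)–+(1,3)= +(0,2)–#(1,1)≠ +(0,4)–+(0,5)= +(0,4)–+(1,4)= +(0,4)–+(1,3)= +(0,5)–+(0,6)= +(0,5)–#(1,6)≠ +(0,5)–+(1,4)= +(0,6)–#(1,6)≠  → 3/11 unlike.
Row 1: #(1,1)–+(1,2)≠ +(1,2)–+(1,3)= +(1,3)–+(1,4)= +(1,4)–#(2,5)≠ #(1,6)–#(2,5)=  → 2/5 unlike.
Row 2: #(2,5)–#(3,6)=  → 0/1 unlike.
Row 3: #(3,6)–#(4,5)=  → 0/1 unlike.
Total adjacent occupied pairs: 18; unlike-type pairs: 5.

5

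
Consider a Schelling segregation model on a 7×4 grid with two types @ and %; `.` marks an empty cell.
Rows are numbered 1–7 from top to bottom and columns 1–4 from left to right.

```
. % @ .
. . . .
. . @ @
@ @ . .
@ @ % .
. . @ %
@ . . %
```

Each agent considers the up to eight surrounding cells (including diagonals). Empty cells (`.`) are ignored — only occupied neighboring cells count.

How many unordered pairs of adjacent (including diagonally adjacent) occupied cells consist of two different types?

6

Scan each occupied cell's neighbors to the right and below (and the two forward diagonals) so each pair is counted once.
Row 1: %(1,2)–@(1,3)≠  → 1/1 unlike.
Row 3: @(3,3)–@(3,4)= @(3,3)–@(4,2)=  → 0/2 unlike.
Row 4: @(4,1)–@(4,2)= @(4,1)–@(5,1)= @(4,1)–@(5,2)= @(4,2)–@(5,2)= @(4,2)–%(5,3)≠ @(4,2)–@(5,1)=  → 1/6 unlike.
Row 5: @(5,1)–@(5,2)= @(5,2)–%(5,3)≠ @(5,2)–@(6,3)= %(5,3)–@(6,3)≠ %(5,3)–%(6,4)=  → 2/5 unlike.
Row 6: @(6,3)–%(6,4)≠ @(6,3)–%(7,4)≠ %(6,4)–%(7,4)=  → 2/3 unlike.
Total adjacent occupied pairs: 17; unlike-type pairs: 6.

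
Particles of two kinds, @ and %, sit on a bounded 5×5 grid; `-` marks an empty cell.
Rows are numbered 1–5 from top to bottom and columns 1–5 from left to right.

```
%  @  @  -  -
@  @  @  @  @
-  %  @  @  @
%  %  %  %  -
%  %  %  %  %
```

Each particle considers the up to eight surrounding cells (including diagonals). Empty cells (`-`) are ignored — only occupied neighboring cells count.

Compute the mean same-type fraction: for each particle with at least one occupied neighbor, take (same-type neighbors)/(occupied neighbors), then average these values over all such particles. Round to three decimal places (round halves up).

0.783

(1,1)% 0/3
(1,2)@ 4/5
(1,3)@ 4/4
(2,1)@ 2/4
(2,2)@ 5/7
(2,3)@ 6/7
(2,4)@ 6/6
(2,5)@ 3/3
(3,2)% 3/7
(3,3)@ 4/8
(3,4)@ 5/7
(3,5)@ 3/4
(4,1)% 4/4
(4,2)% 6/7
(4,3)% 6/8
(4,4)% 4/7
(5,1)% 3/3
(5,2)% 5/5
(5,3)% 5/5
(5,4)% 4/4
(5,5)% 2/2
Sum over 21 particles: 0/3 + 4/5 + 4/4 + 2/4 + 5/7 + 6/7 + 6/6 + 3/3 + 3/7 + 4/8 + 5/7 + 3/4 + 4/4 + 6/7 + 6/8 + 4/7 + 3/3 + 5/5 + 5/5 + 4/4 + 2/2 = 1151/70; mean = 1151/70 ÷ 21 = 1151/1470 = 0.782993… → 0.783.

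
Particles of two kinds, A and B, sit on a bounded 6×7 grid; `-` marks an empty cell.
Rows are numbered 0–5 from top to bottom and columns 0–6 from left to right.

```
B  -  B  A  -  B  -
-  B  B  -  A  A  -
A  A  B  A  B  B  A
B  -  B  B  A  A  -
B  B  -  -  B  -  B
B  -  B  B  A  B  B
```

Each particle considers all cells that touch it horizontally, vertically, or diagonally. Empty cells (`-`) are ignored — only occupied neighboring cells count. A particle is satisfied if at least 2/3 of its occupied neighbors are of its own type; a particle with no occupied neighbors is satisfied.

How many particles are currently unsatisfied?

Row 0: (0,0)B 1/1 ok · (0,2)B 2/3 ok · (0,3)A 1/3 unhappy · (0,5)B 0/2 unhappy
Row 1: (1,1)B 4/6 ok · (1,2)B 3/6 unhappy · (1,4)A 3/6 unhappy · (1,5)A 2/5 unhappy
Row 2: (2,0)A 1/3 unhappy · (2,1)A 1/6 unhappy · (2,2)B 4/6 ok · (2,3)A 2/7 unhappy · (2,4)B 2/7 unhappy · (2,5)B 1/6 unhappy · (2,6)A 2/3 ok
Row 3: (3,0)B 2/4 unhappy · (3,2)B 3/5 unhappy · (3,3)B 4/6 ok · (3,4)A 2/6 unhappy · (3,5)A 2/6 unhappy
Row 4: (4,0)B 3/3 ok · (4,1)B 5/5 ok · (4,4)B 3/6 unhappy · (4,6)B 2/3 ok
Row 5: (5,0)B 2/2 ok · (5,2)B 2/2 ok · (5,3)B 2/3 ok · (5,4)A 0/3 unhappy · (5,5)B 3/4 ok · (5,6)B 2/2 ok
Unsatisfied: (0,3), (0,5), (1,2), (1,4), (1,5), (2,0), (2,1), (2,3), (2,4), (2,5), (3,0), (3,2), (3,4), (3,5), (4,4), (5,4) — 16 in total.

16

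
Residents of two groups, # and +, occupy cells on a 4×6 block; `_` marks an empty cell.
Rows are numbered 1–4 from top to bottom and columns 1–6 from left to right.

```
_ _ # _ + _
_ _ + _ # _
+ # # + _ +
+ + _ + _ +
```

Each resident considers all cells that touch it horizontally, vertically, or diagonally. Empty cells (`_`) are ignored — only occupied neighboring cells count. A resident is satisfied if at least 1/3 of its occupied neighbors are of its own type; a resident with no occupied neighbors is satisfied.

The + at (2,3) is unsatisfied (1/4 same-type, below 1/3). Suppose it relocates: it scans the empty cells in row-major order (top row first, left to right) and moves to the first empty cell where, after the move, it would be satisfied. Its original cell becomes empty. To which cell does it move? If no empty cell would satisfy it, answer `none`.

Vacating (2,3). Empty cells in order:
  (1,1): 0/0 same-type → satisfied — stop here.

(1,1)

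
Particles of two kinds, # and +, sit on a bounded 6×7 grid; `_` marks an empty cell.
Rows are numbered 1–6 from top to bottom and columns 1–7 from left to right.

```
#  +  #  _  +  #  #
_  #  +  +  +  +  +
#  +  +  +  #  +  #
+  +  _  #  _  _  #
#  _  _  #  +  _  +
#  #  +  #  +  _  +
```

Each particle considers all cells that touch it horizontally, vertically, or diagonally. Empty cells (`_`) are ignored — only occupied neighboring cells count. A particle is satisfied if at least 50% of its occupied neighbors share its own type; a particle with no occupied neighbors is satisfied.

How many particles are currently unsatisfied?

(1,1)# 1/2 ok
(1,2)+ 1/4 unhappy
(1,3)# 1/4 unhappy
(1,5)+ 3/4 ok
(1,6)# 1/5 unhappy
(1,7)# 1/3 unhappy
(2,2)# 3/7 unhappy
(2,3)+ 5/7 ok
(2,4)+ 5/7 ok
(2,5)+ 5/7 ok
(2,6)+ 4/8 ok
(2,7)+ 2/5 unhappy
(3,1)# 1/4 unhappy
(3,2)+ 4/6 ok
(3,3)+ 5/7 ok
(3,4)+ 4/6 ok
(3,5)# 1/6 unhappy
(3,6)+ 3/6 ok
(3,7)# 1/4 unhappy
(4,1)+ 2/4 ok
(4,2)+ 3/5 ok
(4,4)# 2/5 unhappy
(4,7)# 1/3 unhappy
(5,1)# 2/4 ok
(5,4)# 2/5 unhappy
(5,5)+ 1/4 unhappy
(5,7)+ 1/2 ok
(6,1)# 2/2 ok
(6,2)# 2/3 ok
(6,3)+ 0/3 unhappy
(6,4)# 1/4 unhappy
(6,5)+ 1/3 unhappy
(6,7)+ 1/1 ok
Unsatisfied: (1,2), (1,3), (1,6), (1,7), (2,2), (2,7), (3,1), (3,5), (3,7), (4,4), (4,7), (5,4), (5,5), (6,3), (6,4), (6,5) — 16 in total.

16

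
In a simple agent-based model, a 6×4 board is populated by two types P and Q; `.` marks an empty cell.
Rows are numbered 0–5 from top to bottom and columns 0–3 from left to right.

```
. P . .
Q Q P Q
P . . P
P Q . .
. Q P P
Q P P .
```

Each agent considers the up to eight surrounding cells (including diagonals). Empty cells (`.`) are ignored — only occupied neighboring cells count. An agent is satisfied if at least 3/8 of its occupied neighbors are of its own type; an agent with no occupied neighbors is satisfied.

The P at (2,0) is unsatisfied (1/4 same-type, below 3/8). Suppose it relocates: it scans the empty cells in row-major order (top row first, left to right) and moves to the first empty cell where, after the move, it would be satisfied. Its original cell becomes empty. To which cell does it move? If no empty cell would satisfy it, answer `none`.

Vacating (2,0). Empty cells in order:
  (0,0): 1/3 same-type → still unsatisfied.
  (0,2): 2/4 same-type → satisfied — stop here.

(0,2)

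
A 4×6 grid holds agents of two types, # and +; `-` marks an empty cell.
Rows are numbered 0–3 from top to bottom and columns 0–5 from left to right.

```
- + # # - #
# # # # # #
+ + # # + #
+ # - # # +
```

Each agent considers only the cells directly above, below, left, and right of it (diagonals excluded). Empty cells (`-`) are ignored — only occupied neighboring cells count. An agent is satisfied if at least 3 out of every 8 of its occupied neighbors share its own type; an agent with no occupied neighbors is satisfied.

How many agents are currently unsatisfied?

Row 0: (0,1)+ 0/2 unhappy · (0,2)# 2/3 ok · (0,3)# 2/2 ok · (0,5)# 1/1 ok
Row 1: (1,0)# 1/2 ok · (1,1)# 2/4 ok · (1,2)# 4/4 ok · (1,3)# 4/4 ok · (1,4)# 2/3 ok · (1,5)# 3/3 ok
Row 2: (2,0)+ 2/3 ok · (2,1)+ 1/4 unhappy · (2,2)# 2/3 ok · (2,3)# 3/4 ok · (2,4)+ 0/4 unhappy · (2,5)# 1/3 unhappy
Row 3: (3,0)+ 1/2 ok · (3,1)# 0/2 unhappy · (3,3)# 2/2 ok · (3,4)# 1/3 unhappy · (3,5)+ 0/2 unhappy
Unsatisfied: (0,1), (2,1), (2,4), (2,5), (3,1), (3,4), (3,5) — 7 in total.

7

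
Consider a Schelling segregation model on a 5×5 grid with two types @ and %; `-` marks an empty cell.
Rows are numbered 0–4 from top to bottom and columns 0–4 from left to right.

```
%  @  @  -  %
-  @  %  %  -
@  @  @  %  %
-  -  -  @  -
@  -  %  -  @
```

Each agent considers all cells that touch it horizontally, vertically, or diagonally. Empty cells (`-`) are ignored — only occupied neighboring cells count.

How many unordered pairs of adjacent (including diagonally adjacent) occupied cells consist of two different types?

Scan each occupied cell's neighbors to the right and below (and the two forward diagonals) so each pair is counted once.
Row 0: %(0,0)–@(0,1)≠ %(0,0)–@(1,1)≠ @(0,1)–@(0,2)= @(0,1)–@(1,1)= @(0,1)–%(1,2)≠ @(0,2)–%(1,2)≠ @(0,2)–%(1,3)≠ @(0,2)–@(1,1)= %(0,4)–%(1,3)=  → 5/9 unlike.
Row 1: @(1,1)–%(1,2)≠ @(1,1)–@(2,1)= @(1,1)–@(2,2)= @(1,1)–@(2,0)= %(1,2)–%(1,3)= %(1,2)–@(2,2)≠ %(1,2)–%(2,3)= %(1,2)–@(2,1)≠ %(1,3)–%(2,3)= %(1,3)–%(2,4)= %(1,3)–@(2,2)≠  → 4/11 unlike.
Row 2: @(2,0)–@(2,1)= @(2,1)–@(2,2)= @(2,2)–%(2,3)≠ @(2,2)–@(3,3)= %(2,3)–%(2,4)= %(2,3)–@(3,3)≠ %(2,4)–@(3,3)≠  → 3/7 unlike.
Row 3: @(3,3)–@(4,4)= @(3,3)–%(4,2)≠  → 1/2 unlike.
Total adjacent occupied pairs: 29; unlike-type pairs: 13.

13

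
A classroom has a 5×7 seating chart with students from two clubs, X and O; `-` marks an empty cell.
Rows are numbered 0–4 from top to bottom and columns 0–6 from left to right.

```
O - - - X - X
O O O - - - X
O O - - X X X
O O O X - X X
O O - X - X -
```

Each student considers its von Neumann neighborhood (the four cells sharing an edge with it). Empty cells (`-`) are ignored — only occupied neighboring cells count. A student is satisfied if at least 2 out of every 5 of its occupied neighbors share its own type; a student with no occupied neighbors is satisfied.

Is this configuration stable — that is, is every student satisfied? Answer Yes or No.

(0,0)O 1/1 ok
(0,4)X 0/0 ok
(0,6)X 1/1 ok
(1,0)O 3/3 ok
(1,1)O 3/3 ok
(1,2)O 1/1 ok
(1,6)X 2/2 ok
(2,0)O 3/3 ok
(2,1)O 3/3 ok
(2,4)X 1/1 ok
(2,5)X 3/3 ok
(2,6)X 3/3 ok
(3,0)O 3/3 ok
(3,1)O 4/4 ok
(3,2)O 1/2 ok
(3,3)X 1/2 ok
(3,5)X 3/3 ok
(3,6)X 2/2 ok
(4,0)O 2/2 ok
(4,1)O 2/2 ok
(4,3)X 1/1 ok
(4,5)X 1/1 ok
All meet the threshold, so the configuration is stable.

Yes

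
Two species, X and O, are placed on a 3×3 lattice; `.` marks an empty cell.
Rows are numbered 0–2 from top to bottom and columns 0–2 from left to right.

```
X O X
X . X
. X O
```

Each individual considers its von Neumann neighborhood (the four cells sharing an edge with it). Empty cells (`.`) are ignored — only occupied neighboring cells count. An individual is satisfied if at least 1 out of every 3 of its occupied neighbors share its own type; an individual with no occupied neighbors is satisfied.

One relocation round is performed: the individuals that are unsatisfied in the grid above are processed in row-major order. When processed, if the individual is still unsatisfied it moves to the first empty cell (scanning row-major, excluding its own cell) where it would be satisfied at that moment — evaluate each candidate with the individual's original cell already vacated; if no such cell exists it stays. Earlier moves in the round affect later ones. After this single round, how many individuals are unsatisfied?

Initially unsatisfied (in order): (0,1), (2,1), (2,2).
  (0,1): no empty cell satisfies it; stays.
  (2,1) → (1,1).
  (2,2): no empty cell satisfies it; stays.
Resulting grid:
X O X
X X X
. . O
Unsatisfied now: (0,1), (2,2).

2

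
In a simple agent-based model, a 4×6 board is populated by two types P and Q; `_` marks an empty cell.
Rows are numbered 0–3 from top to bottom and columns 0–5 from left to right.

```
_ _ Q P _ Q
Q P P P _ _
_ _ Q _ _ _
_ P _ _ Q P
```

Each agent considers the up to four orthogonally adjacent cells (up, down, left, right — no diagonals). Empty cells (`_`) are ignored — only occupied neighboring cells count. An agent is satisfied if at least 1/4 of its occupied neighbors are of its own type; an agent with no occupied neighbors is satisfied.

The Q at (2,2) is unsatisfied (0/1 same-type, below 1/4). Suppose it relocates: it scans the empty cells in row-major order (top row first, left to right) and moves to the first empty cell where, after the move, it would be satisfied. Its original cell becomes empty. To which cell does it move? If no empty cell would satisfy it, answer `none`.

(0,0)

Vacating (2,2). Empty cells in order:
  (0,0): 1/1 same-type → satisfied — stop here.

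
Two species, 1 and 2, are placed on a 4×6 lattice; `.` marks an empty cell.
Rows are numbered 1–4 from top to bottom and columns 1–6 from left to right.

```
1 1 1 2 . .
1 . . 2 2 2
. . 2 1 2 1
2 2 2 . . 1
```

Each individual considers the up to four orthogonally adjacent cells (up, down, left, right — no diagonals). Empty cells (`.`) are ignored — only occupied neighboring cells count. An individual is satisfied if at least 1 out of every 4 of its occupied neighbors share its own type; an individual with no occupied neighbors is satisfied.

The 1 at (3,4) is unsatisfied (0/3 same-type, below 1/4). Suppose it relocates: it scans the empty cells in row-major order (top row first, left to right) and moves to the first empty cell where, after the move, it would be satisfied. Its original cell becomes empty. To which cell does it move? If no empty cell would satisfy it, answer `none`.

Vacating (3,4). Empty cells in order:
  (1,5): 0/2 same-type → still unsatisfied.
  (1,6): 0/1 same-type → still unsatisfied.
  (2,2): 2/2 same-type → satisfied — stop here.

(2,2)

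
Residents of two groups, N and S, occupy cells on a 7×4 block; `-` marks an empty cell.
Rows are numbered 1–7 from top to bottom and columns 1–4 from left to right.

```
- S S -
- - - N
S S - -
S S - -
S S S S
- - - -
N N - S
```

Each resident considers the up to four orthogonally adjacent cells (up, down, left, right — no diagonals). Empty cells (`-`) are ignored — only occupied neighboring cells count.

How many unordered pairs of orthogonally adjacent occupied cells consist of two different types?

0

Scan each occupied cell's neighbors to the right and below so each pair is counted once.
Row 1: S(1,2)–S(1,3)=  → 0/1 unlike.
Row 3: S(3,1)–S(3,2)= S(3,1)–S(4,1)= S(3,2)–S(4,2)=  → 0/3 unlike.
Row 4: S(4,1)–S(4,2)= S(4,1)–S(5,1)= S(4,2)–S(5,2)=  → 0/3 unlike.
Row 5: S(5,1)–S(5,2)= S(5,2)–S(5,3)= S(5,3)–S(5,4)=  → 0/3 unlike.
Row 7: N(7,1)–N(7,2)=  → 0/1 unlike.
Total adjacent occupied pairs: 11; unlike-type pairs: 0.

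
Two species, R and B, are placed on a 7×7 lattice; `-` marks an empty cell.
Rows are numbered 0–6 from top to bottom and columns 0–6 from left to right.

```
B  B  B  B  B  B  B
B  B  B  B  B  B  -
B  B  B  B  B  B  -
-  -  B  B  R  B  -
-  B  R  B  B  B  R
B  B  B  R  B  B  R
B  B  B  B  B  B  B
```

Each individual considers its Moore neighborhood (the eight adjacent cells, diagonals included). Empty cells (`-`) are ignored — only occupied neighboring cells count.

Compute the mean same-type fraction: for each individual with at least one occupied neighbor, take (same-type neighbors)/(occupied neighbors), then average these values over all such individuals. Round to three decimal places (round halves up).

(0,0)B 3/3
(0,1)B 5/5
(0,2)B 5/5
(0,3)B 5/5
(0,4)B 5/5
(0,5)B 4/4
(0,6)B 2/2
(1,0)B 5/5
(1,1)B 8/8
(1,2)B 8/8
(1,3)B 8/8
(1,4)B 8/8
(1,5)B 6/6
(2,0)B 3/3
(2,1)B 6/6
(2,2)B 7/7
(2,3)B 7/8
(2,4)B 7/8
(2,5)B 4/5
(3,2)B 6/7
(3,3)B 6/8
(3,4)R 0/8
(3,5)B 4/6
(4,1)B 4/5
(4,2)R 1/7
(4,3)B 5/8
(4,4)B 6/8
(4,5)B 4/7
(4,6)R 1/4
(5,0)B 4/4
(5,1)B 6/7
(5,2)B 6/8
(5,3)R 1/8
(5,4)B 7/8
(5,5)B 6/8
(5,6)R 1/5
(6,0)B 3/3
(6,1)B 5/5
(6,2)B 4/5
(6,3)B 4/5
(6,4)B 4/5
(6,5)B 4/5
(6,6)B 2/3
Sum over 43 individuals: 3/3 + 5/5 + 5/5 + 5/5 + 5/5 + 4/4 + 2/2 + 5/5 + 8/8 + 8/8 + 8/8 + 8/8 + 6/6 + 3/3 + 6/6 + 7/7 + 7/8 + 7/8 + 4/5 + 6/7 + 6/8 + 0/8 + 4/6 + 4/5 + 1/7 + 5/8 + 6/8 + 4/7 + 1/4 + 4/4 + 6/7 + 6/8 + 1/8 + 7/8 + 6/8 + 1/5 + 3/3 + 5/5 + 4/5 + 4/5 + 4/5 + 4/5 + 2/3 = 5777/168; mean = 5777/168 ÷ 43 = 5777/7224 = 0.799695… → 0.800.

0.800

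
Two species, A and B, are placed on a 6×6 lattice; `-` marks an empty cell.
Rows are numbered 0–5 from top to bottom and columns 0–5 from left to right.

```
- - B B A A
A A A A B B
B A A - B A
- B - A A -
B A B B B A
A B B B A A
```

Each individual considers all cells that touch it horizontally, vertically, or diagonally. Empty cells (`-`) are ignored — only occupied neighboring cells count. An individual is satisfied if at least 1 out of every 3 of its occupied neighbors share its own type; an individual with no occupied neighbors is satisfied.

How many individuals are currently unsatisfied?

5

(0,2)B 1/4 unhappy
(0,3)B 2/5 ok
(0,4)A 2/5 ok
(0,5)A 1/3 ok
(1,0)A 2/3 ok
(1,1)A 4/6 ok
(1,2)A 4/6 ok
(1,3)A 3/7 ok
(1,4)B 3/7 ok
(1,5)B 2/5 ok
(2,0)B 1/4 unhappy
(2,1)A 4/6 ok
(2,2)A 5/6 ok
(2,4)B 2/6 ok
(2,5)A 1/4 unhappy
(3,1)B 3/6 ok
(3,3)A 2/6 ok
(3,4)A 3/6 ok
(4,0)B 2/4 ok
(4,1)A 1/6 unhappy
(4,2)B 5/7 ok
(4,3)B 4/7 ok
(4,4)B 2/7 unhappy
(4,5)A 3/4 ok
(5,0)A 1/3 ok
(5,1)B 3/5 ok
(5,2)B 4/5 ok
(5,3)B 4/5 ok
(5,4)A 2/5 ok
(5,5)A 2/3 ok
Unsatisfied: (0,2), (2,0), (2,5), (4,1), (4,4) — 5 in total.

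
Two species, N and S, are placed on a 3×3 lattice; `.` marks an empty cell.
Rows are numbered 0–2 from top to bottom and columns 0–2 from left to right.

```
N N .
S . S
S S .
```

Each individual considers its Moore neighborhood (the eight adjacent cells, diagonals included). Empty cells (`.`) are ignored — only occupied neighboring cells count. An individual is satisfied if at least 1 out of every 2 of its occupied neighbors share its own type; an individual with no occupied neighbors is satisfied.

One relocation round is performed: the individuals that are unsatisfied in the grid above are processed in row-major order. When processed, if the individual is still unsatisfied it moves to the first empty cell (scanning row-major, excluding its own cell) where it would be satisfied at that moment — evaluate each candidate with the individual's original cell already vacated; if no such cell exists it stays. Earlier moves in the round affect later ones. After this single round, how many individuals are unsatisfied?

1

Initially unsatisfied (in order): (0,1).
  (0,1): no empty cell satisfies it; stays.
Resulting grid:
N N .
S . S
S S .
Unsatisfied now: (0,1).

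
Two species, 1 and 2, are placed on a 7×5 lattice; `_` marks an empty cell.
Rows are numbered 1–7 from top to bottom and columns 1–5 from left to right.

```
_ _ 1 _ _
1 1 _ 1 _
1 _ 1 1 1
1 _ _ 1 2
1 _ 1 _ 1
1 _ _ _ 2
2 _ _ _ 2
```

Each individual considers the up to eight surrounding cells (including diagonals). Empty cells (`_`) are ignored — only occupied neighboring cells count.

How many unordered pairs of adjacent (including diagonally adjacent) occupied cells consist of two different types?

Scan each occupied cell's neighbors to the right and below (and the two forward diagonals) so each pair is counted once.
Row 1: 1(1,3)–1(2,4)= 1(1,3)–1(2,2)=  → 0/2 unlike.
Row 2: 1(2,1)–1(2,2)= 1(2,1)–1(3,1)= 1(2,2)–1(3,3)= 1(2,2)–1(3,1)= 1(2,4)–1(3,4)= 1(2,4)–1(3,5)= 1(2,4)–1(3,3)=  → 0/7 unlike.
Row 3: 1(3,1)–1(4,1)= 1(3,3)–1(3,4)= 1(3,3)–1(4,4)= 1(3,4)–1(3,5)= 1(3,4)–1(4,4)= 1(3,4)–2(4,5)≠ 1(3,5)–2(4,5)≠ 1(3,5)–1(4,4)=  → 2/8 unlike.
Row 4: 1(4,1)–1(5,1)= 1(4,4)–2(4,5)≠ 1(4,4)–1(5,5)= 1(4,4)–1(5,3)= 2(4,5)–1(5,5)≠  → 2/5 unlike.
Row 5: 1(5,1)–1(6,1)= 1(5,5)–2(6,5)≠  → 1/2 unlike.
Row 6: 1(6,1)–2(7,1)≠ 2(6,5)–2(7,5)=  → 1/2 unlike.
Total adjacent occupied pairs: 26; unlike-type pairs: 6.

6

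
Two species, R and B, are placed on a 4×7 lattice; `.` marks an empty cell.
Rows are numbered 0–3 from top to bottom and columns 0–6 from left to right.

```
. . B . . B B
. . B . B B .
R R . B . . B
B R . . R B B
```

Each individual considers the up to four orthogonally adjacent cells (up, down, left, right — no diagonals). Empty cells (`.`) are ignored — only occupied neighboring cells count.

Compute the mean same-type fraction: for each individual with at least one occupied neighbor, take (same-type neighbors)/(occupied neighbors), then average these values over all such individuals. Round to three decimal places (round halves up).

(0,2)B 1/1
(0,5)B 2/2
(0,6)B 1/1
(1,2)B 1/1
(1,4)B 1/1
(1,5)B 2/2
(2,0)R 1/2
(2,1)R 2/2
(2,3)B — no occupied neighbors
(2,6)B 1/1
(3,0)B 0/2
(3,1)R 1/2
(3,4)R 0/1
(3,5)B 1/2
(3,6)B 2/2
Sum over 14 individuals: 1/1 + 2/2 + 1/1 + 1/1 + 1/1 + 2/2 + 1/2 + 2/2 + 1/1 + 0/2 + 1/2 + 0/1 + 1/2 + 2/2 = 21/2; mean = 21/2 ÷ 14 = 3/4 = 0.75 → 0.750.

0.750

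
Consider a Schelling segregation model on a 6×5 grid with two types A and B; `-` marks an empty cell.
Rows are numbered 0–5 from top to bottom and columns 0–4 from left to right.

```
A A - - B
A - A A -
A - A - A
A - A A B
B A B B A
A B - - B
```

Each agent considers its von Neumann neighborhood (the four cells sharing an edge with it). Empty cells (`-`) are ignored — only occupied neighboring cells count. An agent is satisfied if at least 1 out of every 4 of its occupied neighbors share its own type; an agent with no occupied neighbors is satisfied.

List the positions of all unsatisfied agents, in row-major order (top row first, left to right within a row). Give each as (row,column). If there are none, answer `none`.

(0,0)A 2/2 ok
(0,1)A 1/1 ok
(0,4)B 0/0 ok
(1,0)A 2/2 ok
(1,2)A 2/2 ok
(1,3)A 1/1 ok
(2,0)A 2/2 ok
(2,2)A 2/2 ok
(2,4)A 0/1 unhappy
(3,0)A 1/2 ok
(3,2)A 2/3 ok
(3,3)A 1/3 ok
(3,4)B 0/3 unhappy
(4,0)B 0/3 unhappy
(4,1)A 0/3 unhappy
(4,2)B 1/3 ok
(4,3)B 1/3 ok
(4,4)A 0/3 unhappy
(5,0)A 0/2 unhappy
(5,1)B 0/2 unhappy
(5,4)B 0/1 unhappy

(2,4), (3,4), (4,0), (4,1), (4,4), (5,0), (5,1), (5,4)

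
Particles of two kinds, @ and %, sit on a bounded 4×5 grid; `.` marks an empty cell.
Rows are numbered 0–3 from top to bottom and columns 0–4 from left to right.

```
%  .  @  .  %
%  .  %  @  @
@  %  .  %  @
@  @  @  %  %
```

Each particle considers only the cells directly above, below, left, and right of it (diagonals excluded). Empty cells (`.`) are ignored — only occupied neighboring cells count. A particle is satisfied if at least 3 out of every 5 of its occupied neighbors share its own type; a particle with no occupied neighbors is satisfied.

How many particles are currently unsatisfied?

11

Row 0: (0,0)% 1/1 ✓ · (0,2)@ 0/1 ✗ · (0,4)% 0/1 ✗
Row 1: (1,0)% 1/2 ✗ · (1,2)% 0/2 ✗ · (1,3)@ 1/3 ✗ · (1,4)@ 2/3 ✓
Row 2: (2,0)@ 1/3 ✗ · (2,1)% 0/2 ✗ · (2,3)% 1/3 ✗ · (2,4)@ 1/3 ✗
Row 3: (3,0)@ 2/2 ✓ · (3,1)@ 2/3 ✓ · (3,2)@ 1/2 ✗ · (3,3)% 2/3 ✓ · (3,4)% 1/2 ✗
Unsatisfied: (0,2), (0,4), (1,0), (1,2), (1,3), (2,0), (2,1), (2,3), (2,4), (3,2), (3,4) — 11 in total.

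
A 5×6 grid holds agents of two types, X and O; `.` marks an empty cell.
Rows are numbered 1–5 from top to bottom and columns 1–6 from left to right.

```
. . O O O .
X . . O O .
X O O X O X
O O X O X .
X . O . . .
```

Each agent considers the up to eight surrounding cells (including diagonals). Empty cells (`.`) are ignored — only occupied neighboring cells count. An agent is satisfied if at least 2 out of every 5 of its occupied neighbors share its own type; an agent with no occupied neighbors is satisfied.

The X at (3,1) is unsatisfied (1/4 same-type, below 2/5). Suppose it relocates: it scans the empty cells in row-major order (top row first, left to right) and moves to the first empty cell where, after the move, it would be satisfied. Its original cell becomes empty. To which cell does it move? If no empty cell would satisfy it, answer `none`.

Vacating (3,1). Empty cells in order:
  (1,1): 1/1 same-type → satisfied — stop here.

(1,1)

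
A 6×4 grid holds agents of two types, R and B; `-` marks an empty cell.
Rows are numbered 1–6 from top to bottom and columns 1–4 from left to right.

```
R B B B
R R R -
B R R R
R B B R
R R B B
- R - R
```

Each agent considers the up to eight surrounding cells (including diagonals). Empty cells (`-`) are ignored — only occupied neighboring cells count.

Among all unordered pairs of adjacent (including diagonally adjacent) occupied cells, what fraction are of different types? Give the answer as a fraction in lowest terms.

Scan each occupied cell's neighbors to the right and below (and the two forward diagonals) so each pair is counted once.
Row 1: R(1,1)–B(1,2)≠ R(1,1)–R(2,1)= R(1,1)–R(2,2)= B(1,2)–B(1,3)= B(1,2)–R(2,2)≠ B(1,2)–R(2,3)≠ B(1,2)–R(2,1)≠ B(1,3)–B(1,4)= B(1,3)–R(2,3)≠ B(1,3)–R(2,2)≠ B(1,4)–R(2,3)≠  → 7/11 unlike.
Row 2: R(2,1)–R(2,2)= R(2,1)–B(3,1)≠ R(2,1)–R(3,2)= R(2,2)–R(2,3)= R(2,2)–R(3,2)= R(2,2)–R(3,3)= R(2,2)–B(3,1)≠ R(2,3)–R(3,3)= R(2,3)–R(3,4)= R(2,3)–R(3,2)=  → 2/10 unlike.
Row 3: B(3,1)–R(3,2)≠ B(3,1)–R(4,1)≠ B(3,1)–B(4,2)= R(3,2)–R(3,3)= R(3,2)–B(4,2)≠ R(3,2)–B(4,3)≠ R(3,2)–R(4,1)= R(3,3)–R(3,4)= R(3,3)–B(4,3)≠ R(3,3)–R(4,4)= R(3,3)–B(4,2)≠ R(3,4)–R(4,4)= R(3,4)–B(4,3)≠  → 7/13 unlike.
Row 4: R(4,1)–B(4,2)≠ R(4,1)–R(5,1)= R(4,1)–R(5,2)= B(4,2)–B(4,3)= B(4,2)–R(5,2)≠ B(4,2)–B(5,3)= B(4,2)–R(5,1)≠ B(4,3)–R(4,4)≠ B(4,3)–B(5,3)= B(4,3)–B(5,4)= B(4,3)–R(5,2)≠ R(4,4)–B(5,4)≠ R(4,4)–B(5,3)≠  → 7/13 unlike.
Row 5: R(5,1)–R(5,2)= R(5,1)–R(6,2)= R(5,2)–B(5,3)≠ R(5,2)–R(6,2)= B(5,3)–B(5,4)= B(5,3)–R(6,4)≠ B(5,3)–R(6,2)≠ B(5,4)–R(6,4)≠  → 4/8 unlike.
Total adjacent occupied pairs: 55; unlike-type pairs: 27.
27/55 is already in lowest terms.

27/55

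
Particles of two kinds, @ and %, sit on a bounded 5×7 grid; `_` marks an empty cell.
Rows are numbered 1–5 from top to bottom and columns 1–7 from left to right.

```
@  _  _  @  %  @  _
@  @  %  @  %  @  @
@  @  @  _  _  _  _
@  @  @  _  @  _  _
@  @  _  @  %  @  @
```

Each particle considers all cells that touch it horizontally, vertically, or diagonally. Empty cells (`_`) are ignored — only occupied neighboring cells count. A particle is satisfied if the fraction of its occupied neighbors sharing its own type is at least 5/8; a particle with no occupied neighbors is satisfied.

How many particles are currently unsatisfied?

Row 1: (1,1)@ 2/2 ✓ · (1,4)@ 1/4 ✗ · (1,5)% 1/5 ✗ · (1,6)@ 2/4 ✗
Row 2: (2,1)@ 4/4 ✓ · (2,2)@ 5/6 ✓ · (2,3)% 0/5 ✗ · (2,4)@ 2/5 ✗ · (2,5)% 1/5 ✗ · (2,6)@ 2/4 ✗ · (2,7)@ 2/2 ✓
Row 3: (3,1)@ 5/5 ✓ · (3,2)@ 7/8 ✓ · (3,3)@ 5/6 ✓
Row 4: (4,1)@ 5/5 ✓ · (4,2)@ 7/7 ✓ · (4,3)@ 5/5 ✓ · (4,5)@ 2/3 ✓
Row 5: (5,1)@ 3/3 ✓ · (5,2)@ 4/4 ✓ · (5,4)@ 2/3 ✓ · (5,5)% 0/3 ✗ · (5,6)@ 2/3 ✓ · (5,7)@ 1/1 ✓
Unsatisfied: (1,4), (1,5), (1,6), (2,3), (2,4), (2,5), (2,6), (5,5) — 8 in total.

8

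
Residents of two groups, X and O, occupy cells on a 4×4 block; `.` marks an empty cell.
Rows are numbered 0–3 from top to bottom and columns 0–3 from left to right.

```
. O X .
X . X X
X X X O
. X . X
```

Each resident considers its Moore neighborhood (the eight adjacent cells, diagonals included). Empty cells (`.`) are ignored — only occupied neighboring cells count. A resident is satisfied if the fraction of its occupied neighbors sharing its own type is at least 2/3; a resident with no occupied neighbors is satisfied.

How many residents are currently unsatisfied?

(0,1)O 0/3 not
(0,2)X 2/3 satisfied
(1,0)X 2/3 satisfied
(1,2)X 4/6 satisfied
(1,3)X 3/4 satisfied
(2,0)X 3/3 satisfied
(2,1)X 5/5 satisfied
(2,2)X 5/6 satisfied
(2,3)O 0/4 not
(3,1)X 3/3 satisfied
(3,3)X 1/2 not
Unsatisfied: (0,1), (2,3), (3,3) — 3 in total.

3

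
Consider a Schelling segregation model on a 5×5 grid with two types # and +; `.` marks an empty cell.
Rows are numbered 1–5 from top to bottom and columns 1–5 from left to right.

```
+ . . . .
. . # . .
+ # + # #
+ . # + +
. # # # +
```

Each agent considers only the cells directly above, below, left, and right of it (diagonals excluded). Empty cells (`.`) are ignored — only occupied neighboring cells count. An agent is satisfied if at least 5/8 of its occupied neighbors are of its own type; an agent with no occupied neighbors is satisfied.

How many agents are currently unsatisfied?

10

(1,1)+ 0/0 ok
(2,3)# 0/1 unhappy
(3,1)+ 1/2 unhappy
(3,2)# 0/2 unhappy
(3,3)+ 0/4 unhappy
(3,4)# 1/3 unhappy
(3,5)# 1/2 unhappy
(4,1)+ 1/1 ok
(4,3)# 1/3 unhappy
(4,4)+ 1/4 unhappy
(4,5)+ 2/3 ok
(5,2)# 1/1 ok
(5,3)# 3/3 ok
(5,4)# 1/3 unhappy
(5,5)+ 1/2 unhappy
Unsatisfied: (2,3), (3,1), (3,2), (3,3), (3,4), (3,5), (4,3), (4,4), (5,4), (5,5) — 10 in total.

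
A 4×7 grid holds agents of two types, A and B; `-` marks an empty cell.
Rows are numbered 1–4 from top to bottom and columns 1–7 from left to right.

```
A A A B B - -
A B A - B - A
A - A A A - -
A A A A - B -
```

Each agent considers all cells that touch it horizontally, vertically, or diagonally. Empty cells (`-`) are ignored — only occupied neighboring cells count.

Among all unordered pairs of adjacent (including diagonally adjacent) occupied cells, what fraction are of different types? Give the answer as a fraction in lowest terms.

Scan each occupied cell's neighbors to the right and below (and the two forward diagonals) so each pair is counted once.
Row 1: A(1,1)–A(1,2)= A(1,1)–A(2,1)= A(1,1)–B(2,2)≠ A(1,2)–A(1,3)= A(1,2)–B(2,2)≠ A(1,2)–A(2,3)= A(1,2)–A(2,1)= A(1,3)–B(1,4)≠ A(1,3)–A(2,3)= A(1,3)–B(2,2)≠ B(1,4)–B(1,5)= B(1,4)–B(2,5)= B(1,4)–A(2,3)≠ B(1,5)–B(2,5)=  → 5/14 unlike.
Row 2: A(2,1)–B(2,2)≠ A(2,1)–A(3,1)= B(2,2)–A(2,3)≠ B(2,2)–A(3,3)≠ B(2,2)–A(3,1)≠ A(2,3)–A(3,3)= A(2,3)–A(3,4)= B(2,5)–A(3,5)≠ B(2,5)–A(3,4)≠  → 6/9 unlike.
Row 3: A(3,1)–A(4,1)= A(3,1)–A(4,2)= A(3,3)–A(3,4)= A(3,3)–A(4,3)= A(3,3)–A(4,4)= A(3,3)–A(4,2)= A(3,4)–A(3,5)= A(3,4)–A(4,4)= A(3,4)–A(4,3)= A(3,5)–B(4,6)≠ A(3,5)–A(4,4)=  → 1/11 unlike.
Row 4: A(4,1)–A(4,2)= A(4,2)–A(4,3)= A(4,3)–A(4,4)=  → 0/3 unlike.
Total adjacent occupied pairs: 37; unlike-type pairs: 12.
12/37 is already in lowest terms.

12/37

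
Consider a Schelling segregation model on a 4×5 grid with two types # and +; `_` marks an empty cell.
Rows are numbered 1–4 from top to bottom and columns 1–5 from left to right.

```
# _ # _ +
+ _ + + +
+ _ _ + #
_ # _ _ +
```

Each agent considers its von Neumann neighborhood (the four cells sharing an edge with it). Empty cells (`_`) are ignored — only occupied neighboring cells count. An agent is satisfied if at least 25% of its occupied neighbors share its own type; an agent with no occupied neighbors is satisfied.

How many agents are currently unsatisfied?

Row 1: (1,1)# 0/1 not · (1,3)# 0/1 not · (1,5)+ 1/1 satisfied
Row 2: (2,1)+ 1/2 satisfied · (2,3)+ 1/2 satisfied · (2,4)+ 3/3 satisfied · (2,5)+ 2/3 satisfied
Row 3: (3,1)+ 1/1 satisfied · (3,4)+ 1/2 satisfied · (3,5)# 0/3 not
Row 4: (4,2)# 0/0 satisfied · (4,5)+ 0/1 not
Unsatisfied: (1,1), (1,3), (3,5), (4,5) — 4 in total.

4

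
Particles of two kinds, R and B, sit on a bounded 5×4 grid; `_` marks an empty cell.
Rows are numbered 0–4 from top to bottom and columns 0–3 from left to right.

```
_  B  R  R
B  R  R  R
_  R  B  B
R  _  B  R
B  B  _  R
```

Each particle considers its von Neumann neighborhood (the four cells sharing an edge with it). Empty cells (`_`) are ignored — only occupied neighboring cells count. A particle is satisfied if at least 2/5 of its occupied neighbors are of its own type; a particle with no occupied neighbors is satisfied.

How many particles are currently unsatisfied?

(0,1)B 0/2 not
(0,2)R 2/3 satisfied
(0,3)R 2/2 satisfied
(1,0)B 0/1 not
(1,1)R 2/4 satisfied
(1,2)R 3/4 satisfied
(1,3)R 2/3 satisfied
(2,1)R 1/2 satisfied
(2,2)B 2/4 satisfied
(2,3)B 1/3 not
(3,0)R 0/1 not
(3,2)B 1/2 satisfied
(3,3)R 1/3 not
(4,0)B 1/2 satisfied
(4,1)B 1/1 satisfied
(4,3)R 1/1 satisfied
Unsatisfied: (0,1), (1,0), (2,3), (3,0), (3,3) — 5 in total.

5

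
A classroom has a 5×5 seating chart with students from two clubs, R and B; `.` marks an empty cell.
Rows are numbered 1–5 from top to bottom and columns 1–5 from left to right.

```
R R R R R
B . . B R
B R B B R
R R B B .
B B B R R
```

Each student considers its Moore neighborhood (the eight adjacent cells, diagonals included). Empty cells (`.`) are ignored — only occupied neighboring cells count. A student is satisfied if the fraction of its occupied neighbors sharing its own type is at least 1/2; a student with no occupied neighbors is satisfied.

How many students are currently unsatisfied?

Row 1: (1,1)R 1/2 satisfied · (1,2)R 2/3 satisfied · (1,3)R 2/3 satisfied · (1,4)R 3/4 satisfied · (1,5)R 2/3 satisfied
Row 2: (2,1)B 1/4 not · (2,4)B 2/7 not · (2,5)R 3/5 satisfied
Row 3: (3,1)B 1/4 not · (3,2)R 2/6 not · (3,3)B 4/6 satisfied · (3,4)B 4/6 satisfied · (3,5)R 1/4 not
Row 4: (4,1)R 2/5 not · (4,2)R 2/8 not · (4,3)B 5/8 satisfied · (4,4)B 4/7 satisfied
Row 5: (5,1)B 1/3 not · (5,2)B 3/5 satisfied · (5,3)B 3/5 satisfied · (5,4)R 1/4 not · (5,5)R 1/2 satisfied
Unsatisfied: (2,1), (2,4), (3,1), (3,2), (3,5), (4,1), (4,2), (5,1), (5,4) — 9 in total.

9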